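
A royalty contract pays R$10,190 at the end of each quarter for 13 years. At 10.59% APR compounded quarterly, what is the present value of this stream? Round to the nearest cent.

R$285,985.41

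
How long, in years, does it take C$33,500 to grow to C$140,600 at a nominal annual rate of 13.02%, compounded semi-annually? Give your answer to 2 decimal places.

11.37 years

Periodic rate i = 0.1302/2 = 0.0651.
(1+i)^n = 140600/33500 = 4.19701, so n = ln 4.19701 / ln 1.0651 = 22.7430 half-years
= 22.7430/2 years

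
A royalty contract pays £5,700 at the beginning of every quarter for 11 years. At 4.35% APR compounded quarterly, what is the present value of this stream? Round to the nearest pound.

Periodic rate i = 0.0435/4 = 0.010875; n = 11 × 4 = 44 periods.
PV = 5700 × [1 − (1+0.010875)^(−44)] / 0.010875 × (1+i) = 5700 × 35.200282 = 200,641.6071
Payments are at the start of each period, so multiply by (1+i).

£200,642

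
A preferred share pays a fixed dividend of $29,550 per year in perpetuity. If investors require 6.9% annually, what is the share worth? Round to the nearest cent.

$428,260.87

PV = C/r = 29550/0.069 = 428,260.8696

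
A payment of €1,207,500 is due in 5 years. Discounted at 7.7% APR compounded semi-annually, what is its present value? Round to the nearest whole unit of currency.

€827,603

With 2 periods per year: i = 0.0385, n = 10.
Discount factor = (1+0.0385)^(−10) = 0.685386; PV = 1,207,500 × 0.685386 = 827,603.1418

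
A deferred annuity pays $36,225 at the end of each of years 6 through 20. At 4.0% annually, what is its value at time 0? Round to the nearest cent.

Value one period before first payment (t=5): 36225 × [1 − (1+0.04)^(−15)] / 0.04 = 36225 × 11.118387 = 402,763.5847
PV₀ = 402,763.5847 / (1+0.04)^5 = 402,763.5847 / 1.216653 = 331,042.3079

$331,042.31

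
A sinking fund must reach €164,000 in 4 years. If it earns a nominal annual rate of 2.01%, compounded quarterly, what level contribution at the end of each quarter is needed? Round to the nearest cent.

i = 0.0201/4 = 0.005025 per quarter; n = 4·4 = 16.
FV-annuity factor = 16.617374; PMT = 164000 / 16.617374 = 9,869.1887

€9,869.19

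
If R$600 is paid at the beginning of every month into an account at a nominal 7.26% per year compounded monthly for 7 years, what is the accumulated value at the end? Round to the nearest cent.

R$65,825.91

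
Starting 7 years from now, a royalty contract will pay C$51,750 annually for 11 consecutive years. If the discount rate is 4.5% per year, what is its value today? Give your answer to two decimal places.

C$338,927.26

Value one period before first payment (t=6): 51750 × [1 − (1+0.045)^(−11)] / 0.045 = 51750 × 8.528917 = 441,371.4504
Discount back 6 years: 441,371.4504 × (1+0.045)^(−6) = 441,371.4504 × 0.767896 = 338,927.2558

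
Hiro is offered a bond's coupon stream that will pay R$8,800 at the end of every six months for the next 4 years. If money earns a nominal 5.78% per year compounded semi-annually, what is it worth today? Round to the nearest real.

With 2 periods per year: i = 0.0289, n = 8.
Annuity factor a(8|0.0289) = 7.052380; PV = 8800 × 7.052380 = 62,060.9403

R$62,061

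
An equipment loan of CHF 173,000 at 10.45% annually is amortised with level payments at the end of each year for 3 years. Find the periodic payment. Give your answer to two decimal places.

CHF 70,117.65

PMT = 173000 / ( [1 − (1+0.1045)^(−3)] / 0.1045 ) = 173000 / 2.467282 = 70,117.6488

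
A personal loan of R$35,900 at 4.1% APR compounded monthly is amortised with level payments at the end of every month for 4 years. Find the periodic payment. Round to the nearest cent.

R$812.20

i = 0.041/12 = 0.00341667 per month; n = 4·12 = 48.
PMT = 35900 / ( [1 − (1+0.00341667)^(−48)] / 0.00341667 ) = 35900 / 44.201179 = 812.1955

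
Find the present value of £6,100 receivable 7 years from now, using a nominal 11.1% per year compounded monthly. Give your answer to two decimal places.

£2,814.71

i = 0.111/12 = 0.00925 per month; n = 7·12 = 84.
Discount factor = (1+0.00925)^(−84) = 0.461428; PV = 6,100 × 0.461428 = 2,814.7132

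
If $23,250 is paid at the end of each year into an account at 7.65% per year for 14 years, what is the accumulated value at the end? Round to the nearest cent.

Accumulation factor s(14|0.0765) = 23.617034; FV = 23250 × 23.617034 = 549,096.0479

$549,096.05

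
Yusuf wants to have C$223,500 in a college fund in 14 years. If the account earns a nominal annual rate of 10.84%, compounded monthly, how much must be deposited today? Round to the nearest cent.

C$49,334.56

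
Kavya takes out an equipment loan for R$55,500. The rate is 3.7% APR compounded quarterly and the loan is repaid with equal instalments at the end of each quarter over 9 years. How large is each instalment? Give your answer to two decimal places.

R$1,819.63

i = 0.037/4 = 0.00925 per quarter; n = 9·4 = 36.
PMT = 55500 / ( [1 − (1+0.00925)^(−36)] / 0.00925 ) = 55500 / 30.500736 = 1,819.6282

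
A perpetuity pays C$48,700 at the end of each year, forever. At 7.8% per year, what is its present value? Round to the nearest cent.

C$624,358.97

PV = PMT / i = 48700 / 0.078 = 624,358.9744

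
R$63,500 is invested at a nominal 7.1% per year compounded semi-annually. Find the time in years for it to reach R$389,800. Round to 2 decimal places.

26.01 years

Periodic rate i = 0.071/2 = 0.0355.
(1+i)^n = 389800/63500 = 6.13858, so n = ln 6.13858 / ln 1.0355 = 52.0173 half-years
= 52.0173/2 years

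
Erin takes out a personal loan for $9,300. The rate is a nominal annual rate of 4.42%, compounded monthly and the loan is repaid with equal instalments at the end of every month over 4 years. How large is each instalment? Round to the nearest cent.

$211.74

i = 0.0442/12 = 0.00368333 per month; n = 4·12 = 48.
Annuity-PV factor = 43.922287; PMT = 9300 / 43.922287 = 211.7376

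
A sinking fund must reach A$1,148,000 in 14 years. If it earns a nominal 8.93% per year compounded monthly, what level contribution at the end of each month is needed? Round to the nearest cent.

A$3,451.84

i = 0.0893/12 = 0.00744167 per month; n = 14·12 = 168.
FV-annuity factor = 332.575899; PMT = 1.148e+06 / 332.575899 = 3,451.8436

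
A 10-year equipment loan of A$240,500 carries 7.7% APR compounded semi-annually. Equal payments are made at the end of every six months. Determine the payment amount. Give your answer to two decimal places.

A$17,462.16

With 2 periods per year: i = 0.0385, n = 20.
Annuity-PV factor = 13.772638; PMT = 240500 / 13.772638 = 17,462.1600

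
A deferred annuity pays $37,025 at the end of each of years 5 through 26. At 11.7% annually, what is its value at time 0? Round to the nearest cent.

$185,460.09

PV at t=4 (ordinary 22-year annuity): 37025 × a(22|0.117) = 37025 × 7.797728 = 288,710.8874
Discount back 4 years: 288,710.8874 × (1+0.117)^(−4) = 288,710.8874 × 0.642373 = 185,460.0912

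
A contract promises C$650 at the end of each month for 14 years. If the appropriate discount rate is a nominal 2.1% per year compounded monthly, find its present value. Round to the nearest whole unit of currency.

With 12 periods per year: i = 0.00175, n = 168.
PV = 650 × [1 − (1+0.00175)^(−168)] / 0.00175 = 650 × 145.446849 = 94,540.4516

C$94,540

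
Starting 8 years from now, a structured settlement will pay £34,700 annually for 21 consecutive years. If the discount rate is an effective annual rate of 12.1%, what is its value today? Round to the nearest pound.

£117,205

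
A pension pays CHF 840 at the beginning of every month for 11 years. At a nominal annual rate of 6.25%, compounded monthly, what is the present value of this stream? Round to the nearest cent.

CHF 80,455.37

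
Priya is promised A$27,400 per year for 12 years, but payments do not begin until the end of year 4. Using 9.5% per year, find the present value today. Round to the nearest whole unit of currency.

PV at t=3 (ordinary 12-year annuity): 27400 × a(12|0.095) = 27400 × 6.983839 = 191,357.1995
PV₀ = 191,357.1995 / (1+0.095)^3 = 191,357.1995 / 1.312932 = 145,747.9480

A$145,748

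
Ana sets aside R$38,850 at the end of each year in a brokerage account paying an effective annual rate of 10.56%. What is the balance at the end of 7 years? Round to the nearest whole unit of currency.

R$374,973

FV = PMT · [(1+i)^n − 1] / i = 38850 · 9.651818 = 374,973.1194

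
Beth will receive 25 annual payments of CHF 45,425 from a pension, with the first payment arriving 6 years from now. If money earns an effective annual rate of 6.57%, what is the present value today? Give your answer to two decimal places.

PV at t=5 (ordinary 25-year annuity): 45425 × a(25|0.0657) = 45425 × 12.119281 = 550,518.3324
PV₀ = 550,518.3324 / (1+0.0657)^5 = 550,518.3324 / 1.374595 = 400,494.8693

CHF 400,494.87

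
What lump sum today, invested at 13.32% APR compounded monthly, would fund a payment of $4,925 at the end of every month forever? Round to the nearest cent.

Periodic rate i = 0.1332/12 = 0.0111.
PV = C/r = 4925/0.0111 = 443,693.6937

$443,693.69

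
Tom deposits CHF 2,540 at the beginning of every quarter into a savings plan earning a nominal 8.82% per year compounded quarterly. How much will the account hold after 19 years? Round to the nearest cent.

With 4 periods per year: i = 0.02205, n = 76.
FV = 2540 × [(1+0.02205)^76 − 1] / 0.02205 × (1+i) = 2540 × 196.838902 = 499,970.8103
Payments are at the start of each period, so multiply by (1+i).

CHF 499,970.81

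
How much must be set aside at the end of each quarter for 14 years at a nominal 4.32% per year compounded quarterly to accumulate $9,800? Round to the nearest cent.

$128.30

Periodic rate i = 0.0432/4 = 0.0108; n = 14 × 4 = 56 periods.
PMT = 9800 / ( [(1+0.0108)^56 − 1] / 0.0108 ) = 9800 / 76.385073 = 128.2973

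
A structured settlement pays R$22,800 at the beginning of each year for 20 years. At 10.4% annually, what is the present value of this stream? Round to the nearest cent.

Annuity factor a(20|0.104) × (1+i) = 9.147965; PV = 22800 × 9.147965 = 208,573.6062
(annuity-due: payments at period start, so ×(1+i).)

R$208,573.61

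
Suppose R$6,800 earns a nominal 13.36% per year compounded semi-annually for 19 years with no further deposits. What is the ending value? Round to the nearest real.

R$79,371

With 2 periods per year: i = 0.0668, n = 38.
FV = 6,800 × (1 + 0.0668)^38 = 79,371.2426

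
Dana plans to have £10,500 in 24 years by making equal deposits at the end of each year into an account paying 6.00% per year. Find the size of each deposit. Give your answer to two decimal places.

£206.63

FV-annuity factor = 50.815577; PMT = 10500 / 50.815577 = 206.6296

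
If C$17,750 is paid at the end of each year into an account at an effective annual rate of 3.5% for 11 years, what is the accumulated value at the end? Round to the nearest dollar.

Accumulation factor s(11|0.035) = 13.141992; FV = 17750 × 13.141992 = 233,270.3566

C$233,270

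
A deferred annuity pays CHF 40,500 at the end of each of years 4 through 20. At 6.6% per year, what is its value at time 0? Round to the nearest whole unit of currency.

CHF 335,660

Value one period before first payment (t=3): 40500 × [1 − (1+0.066)^(−17)] / 0.066 = 40500 × 10.039601 = 406,603.8248
PV₀ = 406,603.8248 / (1+0.066)^3 = 406,603.8248 / 1.211355 = 335,660.1973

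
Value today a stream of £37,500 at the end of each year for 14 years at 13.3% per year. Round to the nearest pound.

Annuity factor a(14|0.133) = 6.209827; PV = 37500 × 6.209827 = 232,868.5204

£232,869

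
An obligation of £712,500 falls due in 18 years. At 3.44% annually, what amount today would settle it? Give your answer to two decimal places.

£387,607.04

PV = 712,500 / (1 + 0.0344)^18 = 712,500 / 1.838202 = 387,607.0387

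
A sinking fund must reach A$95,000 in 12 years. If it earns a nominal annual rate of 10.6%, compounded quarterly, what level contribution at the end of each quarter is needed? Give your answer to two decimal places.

Periodic rate i = 0.106/4 = 0.0265; n = 12 × 4 = 48 periods.
PMT = 95000 / ( [(1+0.0265)^48 − 1] / 0.0265 ) = 95000 / 94.693396 = 1,003.2379

A$1,003.24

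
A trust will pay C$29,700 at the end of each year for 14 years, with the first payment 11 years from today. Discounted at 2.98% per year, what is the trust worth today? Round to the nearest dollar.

C$250,465

Value one period before first payment (t=10): 29700 × [1 − (1+0.0298)^(−14)] / 0.0298 = 29700 × 11.311489 = 335,951.2119
Discount back 10 years: 335,951.2119 × (1+0.0298)^(−10) = 335,951.2119 × 0.745540 = 250,465.1678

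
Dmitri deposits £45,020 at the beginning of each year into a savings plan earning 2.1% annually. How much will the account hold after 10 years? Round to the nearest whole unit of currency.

£505,616

Accumulation factor s(10|0.021) × (1+i) = 11.230913; FV = 45020 × 11.230913 = 505,615.6986
(annuity-due: payments at period start, so ×(1+i).)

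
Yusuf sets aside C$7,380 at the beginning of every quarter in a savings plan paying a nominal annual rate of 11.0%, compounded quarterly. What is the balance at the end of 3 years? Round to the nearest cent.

With 4 periods per year: i = 0.0275, n = 12.
FV = 7380 × [(1+0.0275)^12 − 1] / 0.0275 × (1+i) = 7380 × 14.376921 = 106,101.6775
(annuity-due: payments at period start, so ×(1+i).)

C$106,101.68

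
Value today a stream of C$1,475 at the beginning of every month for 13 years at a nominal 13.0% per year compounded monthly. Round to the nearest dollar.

C$112,002

With 12 periods per year: i = 0.0108333, n = 156.
PV = PMT · [1 − (1+i)^(−n)] / i × (1+i) = 1475 · 75.933409 = 112,001.7784
(Beginning-of-period payments → annuity-due factor ×(1+i).)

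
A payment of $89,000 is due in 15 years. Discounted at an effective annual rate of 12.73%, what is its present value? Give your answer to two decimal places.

$14,750.18

PV = 89,000 / (1 + 0.1273)^15 = 89,000 / 6.033824 = 14,750.1828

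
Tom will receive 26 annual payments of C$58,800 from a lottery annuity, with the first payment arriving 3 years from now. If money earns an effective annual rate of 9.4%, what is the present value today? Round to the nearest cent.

PV at t=2 (ordinary 26-year annuity): 58800 × a(26|0.094) = 58800 × 9.609283 = 565,025.8233
Discount back 2 years: 565,025.8233 × (1+0.094)^(−2) = 565,025.8233 × 0.835536 = 472,099.6221

C$472,099.62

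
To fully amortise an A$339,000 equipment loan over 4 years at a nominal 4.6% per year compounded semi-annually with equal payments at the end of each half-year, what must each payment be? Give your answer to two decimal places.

A$46,877.10

Periodic rate i = 0.046/2 = 0.023; n = 4 × 2 = 8 periods.
Annuity-PV factor = 7.231676; PMT = 339000 / 7.231676 = 46,877.1004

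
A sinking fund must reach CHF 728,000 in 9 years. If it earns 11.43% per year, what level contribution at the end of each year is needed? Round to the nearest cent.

PMT = 728000 / ( [(1+0.1143)^9 − 1] / 0.1143 ) = 728000 / 14.423596 = 50,472.8486

CHF 50,472.85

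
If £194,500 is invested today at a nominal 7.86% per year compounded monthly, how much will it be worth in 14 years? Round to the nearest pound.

Periodic rate i = 0.0786/12 = 0.00655; n = 14 × 12 = 168 periods.
194,500 × (1+0.00655)^168 = 194,500 × 2.994604 = 582,450.3890

£582,450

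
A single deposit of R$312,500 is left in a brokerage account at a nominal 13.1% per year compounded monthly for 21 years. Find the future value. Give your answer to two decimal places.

R$4,820,808.78

i = 0.131/12 = 0.0109167 per month; n = 21·12 = 252.
FV = 312,500 × (1 + 0.0109167)^252 = 4,820,808.7787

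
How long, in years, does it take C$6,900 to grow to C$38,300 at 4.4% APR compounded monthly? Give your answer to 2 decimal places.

Periodic rate i = 0.044/12 = 0.00366667.
n = ln(38300/6900) / ln(1+0.00366667) = ln(5.55072) / 0.003660 = 468.2915 months
= 468.2915/12 years

39.02 years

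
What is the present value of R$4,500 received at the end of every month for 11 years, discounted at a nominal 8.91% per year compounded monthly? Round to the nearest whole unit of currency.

R$377,797

With 12 periods per year: i = 0.007425, n = 132.
Annuity factor a(132|0.007425) = 83.954911; PV = 4500 × 83.954911 = 377,797.0975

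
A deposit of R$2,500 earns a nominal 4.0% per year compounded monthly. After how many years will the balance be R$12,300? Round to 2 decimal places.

39.90 years

Periodic rate i = 0.04/12 = 0.00333333.
(1+i)^n = 12300/2500 = 4.92000, so n = ln 4.92000 / ln 1.00333 = 478.7888 months
= 478.7888/12 years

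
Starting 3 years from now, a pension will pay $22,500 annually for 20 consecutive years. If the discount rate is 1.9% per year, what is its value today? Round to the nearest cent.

$357,758.52

PV at t=2 (ordinary 20-year annuity): 22500 × a(20|0.019) = 22500 × 16.510333 = 371,482.4987
PV₀ = 371,482.4987 / (1+0.019)^2 = 371,482.4987 / 1.038361 = 357,758.5240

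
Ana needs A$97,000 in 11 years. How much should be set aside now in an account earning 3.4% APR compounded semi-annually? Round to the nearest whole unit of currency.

A$66,944

i = 0.034/2 = 0.017 per half-year; n = 11·2 = 22.
PV = FV·(1+i)^(−n) = 97,000 × 0.690143 = 66,943.8630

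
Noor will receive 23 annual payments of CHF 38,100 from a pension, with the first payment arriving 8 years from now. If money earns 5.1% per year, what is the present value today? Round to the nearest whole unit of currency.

CHF 359,409

Value one period before first payment (t=7): 38100 × [1 − (1+0.051)^(−23)] / 0.051 = 38100 × 13.362341 = 509,105.1954
PV₀ = 509,105.1954 / (1+0.051)^7 = 509,105.1954 / 1.416508 = 359,408.6431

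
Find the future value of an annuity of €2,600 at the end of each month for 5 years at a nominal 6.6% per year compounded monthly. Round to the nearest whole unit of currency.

€184,227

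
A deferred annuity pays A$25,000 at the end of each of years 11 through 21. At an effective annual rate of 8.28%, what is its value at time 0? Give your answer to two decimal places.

A$79,472.16

Value one period before first payment (t=10): 25000 × [1 − (1+0.0828)^(−11)] / 0.0828 = 25000 × 7.042996 = 176,074.9097
PV₀ = 176,074.9097 / (1+0.0828)^10 = 176,074.9097 / 2.215555 = 79,472.1575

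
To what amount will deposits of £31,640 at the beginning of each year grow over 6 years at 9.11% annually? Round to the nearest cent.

FV = 31640 × [(1+0.0911)^6 − 1] / 0.0911 × (1+i) = 31640 × 8.231525 = 260,445.4602
Payments are at the start of each period, so multiply by (1+i).

£260,445.46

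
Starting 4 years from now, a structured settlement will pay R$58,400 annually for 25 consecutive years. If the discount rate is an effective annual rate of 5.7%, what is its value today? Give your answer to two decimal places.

Value one period before first payment (t=3): 58400 × [1 − (1+0.057)^(−25)] / 0.057 = 58400 × 13.156023 = 768,311.7371
PV₀ = 768,311.7371 / (1+0.057)^3 = 768,311.7371 / 1.180932 = 650,597.6733

R$650,597.67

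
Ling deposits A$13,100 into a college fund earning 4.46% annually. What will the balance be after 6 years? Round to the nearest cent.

A$17,020.47

13,100 × (1+0.0446)^6 = 13,100 × 1.299272 = 17,020.4651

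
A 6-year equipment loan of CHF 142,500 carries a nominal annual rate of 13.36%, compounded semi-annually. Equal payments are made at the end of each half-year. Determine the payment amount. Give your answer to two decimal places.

i = 0.1336/2 = 0.0668 per half-year; n = 6·2 = 12.
PMT = 142500 / ( [1 − (1+0.0668)^(−12)] / 0.0668 ) = 142500 / 8.079929 = 17,636.2930

CHF 17,636.29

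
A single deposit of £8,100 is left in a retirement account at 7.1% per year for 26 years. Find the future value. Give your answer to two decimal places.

£48,196.03

FV = 8,100 × (1 + 0.071)^26 = 48,196.0294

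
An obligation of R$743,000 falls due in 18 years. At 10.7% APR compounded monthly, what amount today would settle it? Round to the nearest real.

i = 0.107/12 = 0.00891667 per month; n = 18·12 = 216.
PV = FV·(1+i)^(−n) = 743,000 × 0.146979 = 109,205.5723

R$109,206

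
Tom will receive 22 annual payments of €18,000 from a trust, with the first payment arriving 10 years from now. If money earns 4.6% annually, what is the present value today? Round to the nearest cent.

Value one period before first payment (t=9): 18000 × [1 − (1+0.046)^(−22)] / 0.046 = 18000 × 13.656642 = 245,819.5504
PV₀ = 245,819.5504 / (1+0.046)^9 = 245,819.5504 / 1.498943 = 163,995.2462

€163,995.25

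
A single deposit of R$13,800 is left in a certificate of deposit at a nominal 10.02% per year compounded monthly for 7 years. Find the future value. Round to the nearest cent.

Periodic rate i = 0.1002/12 = 0.00835; n = 7 × 12 = 84 periods.
FV = 13,800 × (1 + 0.00835)^84 = 27,747.7969

R$27,747.80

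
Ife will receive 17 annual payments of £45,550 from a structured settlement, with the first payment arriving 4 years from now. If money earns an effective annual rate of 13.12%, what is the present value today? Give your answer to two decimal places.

PV at t=3 (ordinary 17-year annuity): 45550 × a(17|0.1312) = 45550 × 6.684613 = 304,484.1123
PV₀ = 304,484.1123 / (1+0.1312)^3 = 304,484.1123 / 1.447499 = 210,351.9039

£210,351.90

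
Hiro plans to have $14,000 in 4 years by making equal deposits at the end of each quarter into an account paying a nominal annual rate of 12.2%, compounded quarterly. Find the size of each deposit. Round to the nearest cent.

$691.82

i = 0.122/4 = 0.0305 per quarter; n = 4·4 = 16.
PMT = 14000 / ( [(1+0.0305)^16 − 1] / 0.0305 ) = 14000 / 20.236579 = 691.8165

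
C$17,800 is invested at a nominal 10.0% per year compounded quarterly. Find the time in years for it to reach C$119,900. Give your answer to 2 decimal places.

Periodic rate i = 0.1/4 = 0.025.
n = ln(119900/17800) / ln(1+0.025) = ln(6.73596) / 0.024693 = 77.2482 quarters
= 77.2482/4 years

19.31 years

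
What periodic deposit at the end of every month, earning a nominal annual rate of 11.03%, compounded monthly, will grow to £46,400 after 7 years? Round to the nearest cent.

£368.72

i = 0.1103/12 = 0.00919167 per month; n = 7·12 = 84.
FV-annuity factor = 125.840812; PMT = 46400 / 125.840812 = 368.7198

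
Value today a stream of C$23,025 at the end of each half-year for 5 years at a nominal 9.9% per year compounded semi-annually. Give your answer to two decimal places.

C$178,225.44

With 2 periods per year: i = 0.0495, n = 10.
Annuity factor a(10|0.0495) = 7.740519; PV = 23025 × 7.740519 = 178,225.4446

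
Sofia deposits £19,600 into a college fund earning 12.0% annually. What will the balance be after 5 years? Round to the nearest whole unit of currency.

£34,542

FV = 19,600 × (1 + 0.12)^5 = 34,541.8970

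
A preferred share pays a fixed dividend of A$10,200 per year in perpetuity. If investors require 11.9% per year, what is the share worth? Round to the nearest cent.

PV = C/r = 10200/0.119 = 85,714.2857

A$85,714.29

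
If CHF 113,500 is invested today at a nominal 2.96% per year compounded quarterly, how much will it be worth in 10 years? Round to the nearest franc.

CHF 152,431

With 4 periods per year: i = 0.0074, n = 40.
FV = PV·(1+i)^n = 113,500 × 1.343006 = 152,431.1487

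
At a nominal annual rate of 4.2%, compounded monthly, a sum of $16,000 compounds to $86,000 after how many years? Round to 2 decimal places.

40.11 years

Periodic rate i = 0.042/12 = 0.0035.
n = ln(86000/16000) / ln(1+0.0035) = ln(5.37500) / 0.003494 = 481.3428 months
= 481.3428/12 years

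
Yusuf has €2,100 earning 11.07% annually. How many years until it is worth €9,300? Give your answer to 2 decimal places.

14.17 years

n = ln(9300/2100) / ln(1+0.1107) = ln(4.42857) / 0.104990 = 14.1735 years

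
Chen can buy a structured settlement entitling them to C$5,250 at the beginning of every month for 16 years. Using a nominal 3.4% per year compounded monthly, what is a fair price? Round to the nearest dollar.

With 12 periods per year: i = 0.00283333, n = 192.
Annuity factor a(192|0.00283333) × (1+i) = 148.347877; PV = 5250 × 148.347877 = 778,826.3518
Payments are at the start of each period, so multiply by (1+i).

C$778,826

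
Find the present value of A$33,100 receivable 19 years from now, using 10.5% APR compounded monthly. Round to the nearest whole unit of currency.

A$4,541

With 12 periods per year: i = 0.00875, n = 228.
PV = 33,100 / (1 + 0.00875)^228 = 33,100 / 7.288680 = 4,541.2887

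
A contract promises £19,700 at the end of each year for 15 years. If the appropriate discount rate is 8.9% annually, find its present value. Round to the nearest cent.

£159,737.35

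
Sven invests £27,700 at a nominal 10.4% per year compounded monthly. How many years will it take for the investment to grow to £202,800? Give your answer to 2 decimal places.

Periodic rate i = 0.104/12 = 0.00866667.
(1+i)^n = 202800/27700 = 7.32130, so n = ln 7.32130 / ln 1.00867 = 230.7003 months
= 230.7003/12 years

19.23 years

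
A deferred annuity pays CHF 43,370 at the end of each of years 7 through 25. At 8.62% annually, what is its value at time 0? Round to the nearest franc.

Value one period before first payment (t=6): 43370 × [1 − (1+0.0862)^(−19)] / 0.0862 = 43370 × 9.189876 = 398,564.9286
PV₀ = 398,564.9286 / (1+0.0862)^6 = 398,564.9286 / 1.642324 = 242,683.5224

CHF 242,684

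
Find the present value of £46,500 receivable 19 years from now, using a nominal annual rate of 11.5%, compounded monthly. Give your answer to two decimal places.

Periodic rate i = 0.115/12 = 0.00958333; n = 19 × 12 = 228 periods.
Discount factor = (1+0.00958333)^(−228) = 0.113654; PV = 46,500 × 0.113654 = 5,284.9105

£5,284.91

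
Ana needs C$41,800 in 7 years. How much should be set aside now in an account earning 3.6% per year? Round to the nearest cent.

C$32,633.07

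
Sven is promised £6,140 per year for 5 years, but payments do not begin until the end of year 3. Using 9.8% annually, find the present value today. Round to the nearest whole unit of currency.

£19,405

Value one period before first payment (t=2): 6140 × [1 − (1+0.098)^(−5)] / 0.098 = 6140 × 3.810235 = 23,394.8421
PV₀ = 23,394.8421 / (1+0.098)^2 = 23,394.8421 / 1.205604 = 19,405.0800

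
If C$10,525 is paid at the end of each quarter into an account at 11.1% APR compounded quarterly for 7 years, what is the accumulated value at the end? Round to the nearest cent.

i = 0.111/4 = 0.02775 per quarter; n = 7·4 = 28.
FV = 10525 × [(1+0.02775)^28 − 1] / 0.02775 = 10525 × 41.514822 = 436,943.4976

C$436,943.50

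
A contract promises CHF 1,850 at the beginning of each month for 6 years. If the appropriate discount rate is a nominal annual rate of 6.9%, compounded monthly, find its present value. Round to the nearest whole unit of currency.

CHF 109,443

With 12 periods per year: i = 0.00575, n = 72.
PV = PMT · [1 − (1+i)^(−n)] / i × (1+i) = 1850 · 59.158185 = 109,442.6429
(annuity-due: payments at period start, so ×(1+i).)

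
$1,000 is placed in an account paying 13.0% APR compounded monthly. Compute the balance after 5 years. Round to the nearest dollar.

$1,909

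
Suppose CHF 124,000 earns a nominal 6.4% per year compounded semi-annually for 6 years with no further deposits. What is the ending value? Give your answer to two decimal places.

i = 0.064/2 = 0.032 per half-year; n = 6·2 = 12.
124,000 × (1+0.032)^12 = 124,000 × 1.459340 = 180,958.1104

CHF 180,958.11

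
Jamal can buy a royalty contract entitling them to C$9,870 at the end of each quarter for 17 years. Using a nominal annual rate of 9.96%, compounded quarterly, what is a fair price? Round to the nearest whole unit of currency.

C$321,951

Periodic rate i = 0.0996/4 = 0.0249; n = 17 × 4 = 68 periods.
Annuity factor a(68|0.0249) = 32.619119; PV = 9870 × 32.619119 = 321,950.6999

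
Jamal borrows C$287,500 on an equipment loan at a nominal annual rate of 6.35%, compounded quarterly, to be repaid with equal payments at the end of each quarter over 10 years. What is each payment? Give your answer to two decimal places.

C$9,764.48

With 4 periods per year: i = 0.015875, n = 40.
Annuity-PV factor = 29.443452; PMT = 287500 / 29.443452 = 9,764.4800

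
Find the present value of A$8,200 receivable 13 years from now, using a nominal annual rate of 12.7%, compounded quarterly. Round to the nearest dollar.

A$1,614

With 4 periods per year: i = 0.03175, n = 52.
Discount factor = (1+0.03175)^(−52) = 0.196846; PV = 8,200 × 0.196846 = 1,614.1393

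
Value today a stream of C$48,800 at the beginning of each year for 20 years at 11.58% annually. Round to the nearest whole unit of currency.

PV = 48800 × [1 − (1+0.1158)^(−20)] / 0.1158 × (1+i) = 48800 × 8.558740 = 417,666.5062
(Beginning-of-period payments → annuity-due factor ×(1+i).)

C$417,667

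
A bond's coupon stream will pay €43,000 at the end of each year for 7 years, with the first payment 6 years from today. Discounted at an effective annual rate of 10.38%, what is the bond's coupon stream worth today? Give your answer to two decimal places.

Value one period before first payment (t=5): 43000 × [1 − (1+0.1038)^(−7)] / 0.1038 = 43000 × 4.808105 = 206,748.5025
Discount back 5 years: 206,748.5025 × (1+0.1038)^(−5) = 206,748.5025 × 0.610307 = 126,179.9712

€126,179.97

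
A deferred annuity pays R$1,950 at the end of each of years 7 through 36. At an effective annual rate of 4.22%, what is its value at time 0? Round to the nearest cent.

R$25,624.38

PV at t=6 (ordinary 30-year annuity): 1950 × a(30|0.0422) = 1950 × 16.839346 = 32,836.7239
Discount back 6 years: 32,836.7239 × (1+0.0422)^(−6) = 32,836.7239 × 0.780357 = 25,624.3825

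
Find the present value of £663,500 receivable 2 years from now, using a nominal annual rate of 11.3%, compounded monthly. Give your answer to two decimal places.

£529,845.95

i = 0.113/12 = 0.00941667 per month; n = 2·12 = 24.
Discount factor = (1+0.00941667)^(−24) = 0.798562; PV = 663,500 × 0.798562 = 529,845.9500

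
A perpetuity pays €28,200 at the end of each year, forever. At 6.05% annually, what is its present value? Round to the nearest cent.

PV = C/r = 28200/0.0605 = 466,115.7025

€466,115.70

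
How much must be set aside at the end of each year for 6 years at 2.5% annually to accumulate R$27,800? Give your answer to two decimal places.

FV-annuity factor = 6.387737; PMT = 27800 / 6.387737 = 4,352.0892

R$4,352.09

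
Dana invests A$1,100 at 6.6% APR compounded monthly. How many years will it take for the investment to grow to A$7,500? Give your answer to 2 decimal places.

Periodic rate i = 0.066/12 = 0.0055.
n = ln(7500/1100) / ln(1+0.0055) = ln(6.81818) / 0.005485 = 349.9758 months
= 349.9758/12 years

29.16 years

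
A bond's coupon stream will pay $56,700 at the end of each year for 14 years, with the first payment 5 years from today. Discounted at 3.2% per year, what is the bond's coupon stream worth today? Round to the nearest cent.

$557,044.50

PV at t=4 (ordinary 14-year annuity): 56700 × a(14|0.032) = 56700 × 11.143603 = 631,842.2739
Discount back 4 years: 631,842.2739 × (1+0.032)^(−4) = 631,842.2739 × 0.881620 = 557,044.4995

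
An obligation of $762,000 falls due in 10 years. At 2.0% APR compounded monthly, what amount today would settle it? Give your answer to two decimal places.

$623,976.71

Periodic rate i = 0.02/12 = 0.00166667; n = 10 × 12 = 120 periods.
Discount factor = (1+0.00166667)^(−120) = 0.818867; PV = 762,000 × 0.818867 = 623,976.7059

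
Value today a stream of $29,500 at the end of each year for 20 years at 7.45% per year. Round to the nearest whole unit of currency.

$301,884

PV = PMT · [1 − (1+i)^(−n)] / i = 29500 · 10.233372 = 301,884.4807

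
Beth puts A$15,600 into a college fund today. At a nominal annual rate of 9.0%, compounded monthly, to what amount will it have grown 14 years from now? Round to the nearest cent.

With 12 periods per year: i = 0.0075, n = 168.
15,600 × (1+0.0075)^168 = 15,600 × 3.508886 = 54,738.6153

A$54,738.62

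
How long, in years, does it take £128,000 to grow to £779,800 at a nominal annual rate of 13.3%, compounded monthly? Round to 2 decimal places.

Periodic rate i = 0.133/12 = 0.0110833.
(1+i)^n = 779800/128000 = 6.09219, so n = ln 6.09219 / ln 1.01108 = 163.9401 months
= 163.9401/12 years

13.66 years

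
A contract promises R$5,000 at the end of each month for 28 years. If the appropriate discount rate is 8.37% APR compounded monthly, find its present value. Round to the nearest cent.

R$647,479.91

i = 0.0837/12 = 0.006975 per month; n = 28·12 = 336.
Annuity factor a(336|0.006975) = 129.495982; PV = 5000 × 129.495982 = 647,479.9110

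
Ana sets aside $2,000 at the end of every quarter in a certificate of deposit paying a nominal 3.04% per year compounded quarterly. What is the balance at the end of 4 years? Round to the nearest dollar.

With 4 periods per year: i = 0.0076, n = 16.
Accumulation factor s(16|0.0076) = 16.945159; FV = 2000 × 16.945159 = 33,890.3186

$33,890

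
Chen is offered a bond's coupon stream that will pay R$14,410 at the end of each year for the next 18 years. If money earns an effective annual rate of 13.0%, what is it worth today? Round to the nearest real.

R$98,563

Annuity factor a(18|0.13) = 6.839905; PV = 14410 × 6.839905 = 98,563.0352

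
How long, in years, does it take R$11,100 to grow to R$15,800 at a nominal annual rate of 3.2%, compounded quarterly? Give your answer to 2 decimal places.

11.08 years

Periodic rate i = 0.032/4 = 0.008.
(1+i)^n = 15800/11100 = 1.42342, so n = ln 1.42342 / ln 1.008 = 44.3094 quarters
= 44.3094/4 years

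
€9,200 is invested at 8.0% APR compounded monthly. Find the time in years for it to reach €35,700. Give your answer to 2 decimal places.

17.01 years

Periodic rate i = 0.08/12 = 0.00666667.
(1+i)^n = 35700/9200 = 3.88043, so n = ln 3.88043 / ln 1.00667 = 204.0693 months
= 204.0693/12 years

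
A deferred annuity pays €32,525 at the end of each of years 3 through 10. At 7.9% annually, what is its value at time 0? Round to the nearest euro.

PV at t=2 (ordinary 8-year annuity): 32525 × a(8|0.079) = 32525 × 5.768511 = 187,620.8319
Discount back 2 years: 187,620.8319 × (1+0.079)^(−2) = 187,620.8319 × 0.858929 = 161,152.9158

€161,153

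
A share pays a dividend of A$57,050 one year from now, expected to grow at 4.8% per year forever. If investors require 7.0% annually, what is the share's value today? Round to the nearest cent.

A$2,593,181.82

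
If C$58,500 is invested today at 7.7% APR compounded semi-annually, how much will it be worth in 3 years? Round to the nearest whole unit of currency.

C$73,383

Periodic rate i = 0.077/2 = 0.0385; n = 3 × 2 = 6 periods.
FV = 58,500 × (1 + 0.0385)^6 = 73,382.9001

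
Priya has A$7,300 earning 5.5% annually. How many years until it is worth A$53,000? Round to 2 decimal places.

37.03 years

(1+i)^n = 53000/7300 = 7.26027, so n = ln 7.26027 / ln 1.055 = 37.0263 years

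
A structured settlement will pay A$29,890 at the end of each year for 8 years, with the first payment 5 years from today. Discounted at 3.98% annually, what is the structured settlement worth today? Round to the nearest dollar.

A$172,297

Value one period before first payment (t=4): 29890 × [1 − (1+0.0398)^(−8)] / 0.0398 = 29890 × 6.738309 = 201,408.0444
PV₀ = 201,408.0444 / (1+0.0398)^4 = 201,408.0444 / 1.168959 = 172,296.9384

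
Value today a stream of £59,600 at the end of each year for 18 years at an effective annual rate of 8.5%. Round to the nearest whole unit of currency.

£539,706

PV = 59600 × [1 − (1+0.085)^(−18)] / 0.085 = 59600 × 9.055476 = 539,706.3957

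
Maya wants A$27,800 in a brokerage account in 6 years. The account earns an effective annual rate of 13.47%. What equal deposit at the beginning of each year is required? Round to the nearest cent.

A$2,909.01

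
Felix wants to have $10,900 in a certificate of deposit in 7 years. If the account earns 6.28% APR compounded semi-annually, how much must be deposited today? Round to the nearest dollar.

$7,070

With 2 periods per year: i = 0.0314, n = 14.
Discount factor = (1+0.0314)^(−14) = 0.648665; PV = 10,900 × 0.648665 = 7,070.4445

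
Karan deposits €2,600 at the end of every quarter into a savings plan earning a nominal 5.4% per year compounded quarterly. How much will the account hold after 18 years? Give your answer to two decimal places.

i = 0.054/4 = 0.0135 per quarter; n = 18·4 = 72.
Accumulation factor s(72|0.0135) = 120.451385; FV = 2600 × 120.451385 = 313,173.6018

€313,173.60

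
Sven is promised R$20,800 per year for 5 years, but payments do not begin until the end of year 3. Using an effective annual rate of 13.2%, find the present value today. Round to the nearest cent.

R$56,813.99

Value one period before first payment (t=2): 20800 × [1 − (1+0.132)^(−5)] / 0.132 = 20800 × 3.500135 = 72,802.8128
PV₀ = 72,802.8128 / (1+0.132)^2 = 72,802.8128 / 1.281424 = 56,813.9919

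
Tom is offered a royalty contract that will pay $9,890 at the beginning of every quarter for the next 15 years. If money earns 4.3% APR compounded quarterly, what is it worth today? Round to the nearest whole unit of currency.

i = 0.043/4 = 0.01075 per quarter; n = 15·4 = 60.
Annuity factor a(60|0.01075) × (1+i) = 44.522676; PV = 9890 × 44.522676 = 440,329.2663
(Beginning-of-period payments → annuity-due factor ×(1+i).)

$440,329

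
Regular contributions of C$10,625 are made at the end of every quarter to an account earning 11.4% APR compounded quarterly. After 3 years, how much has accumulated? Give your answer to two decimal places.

C$149,511.75

With 4 periods per year: i = 0.0285, n = 12.
FV = 10625 × [(1+0.0285)^12 − 1] / 0.0285 = 10625 × 14.071694 = 149,511.7503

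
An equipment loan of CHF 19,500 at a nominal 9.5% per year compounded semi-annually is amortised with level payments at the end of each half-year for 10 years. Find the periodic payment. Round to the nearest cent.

CHF 1,531.73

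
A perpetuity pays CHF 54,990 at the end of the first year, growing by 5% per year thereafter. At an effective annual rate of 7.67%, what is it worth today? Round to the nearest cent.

CHF 2,059,550.56

PV = PMT / (i − g) = 54990 / (0.0767 − 0.05) = 54990 / 0.026700 = 2,059,550.5618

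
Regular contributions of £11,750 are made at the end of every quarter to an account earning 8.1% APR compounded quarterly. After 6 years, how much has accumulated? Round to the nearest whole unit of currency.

£358,549

Periodic rate i = 0.081/4 = 0.02025; n = 6 × 4 = 24 periods.
Accumulation factor s(24|0.02025) = 30.514833; FV = 11750 × 30.514833 = 358,549.2837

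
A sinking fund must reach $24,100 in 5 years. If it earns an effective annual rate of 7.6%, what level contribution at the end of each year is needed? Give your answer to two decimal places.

PMT = 24100 / ( [(1+0.076)^5 − 1] / 0.076 ) = 24100 / 5.819988 = 4,140.9018

$4,140.90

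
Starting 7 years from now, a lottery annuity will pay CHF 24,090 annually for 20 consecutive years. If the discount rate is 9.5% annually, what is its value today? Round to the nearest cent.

CHF 123,153.12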